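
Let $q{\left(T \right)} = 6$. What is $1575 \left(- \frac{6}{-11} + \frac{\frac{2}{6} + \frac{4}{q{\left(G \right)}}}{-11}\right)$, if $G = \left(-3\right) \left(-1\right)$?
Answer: $\frac{7875}{11} \approx 715.91$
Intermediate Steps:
$G = 3$
$1575 \left(- \frac{6}{-11} + \frac{\frac{2}{6} + \frac{4}{q{\left(G \right)}}}{-11}\right) = 1575 \left(- \frac{6}{-11} + \frac{\frac{2}{6} + \frac{4}{6}}{-11}\right) = 1575 \left(\left(-6\right) \left(- \frac{1}{11}\right) + \left(2 \cdot \frac{1}{6} + 4 \cdot \frac{1}{6}\right) \left(- \frac{1}{11}\right)\right) = 1575 \left(\frac{6}{11} + \left(\frac{1}{3} + \frac{2}{3}\right) \left(- \frac{1}{11}\right)\right) = 1575 \left(\frac{6}{11} + 1 \left(- \frac{1}{11}\right)\right) = 1575 \left(\frac{6}{11} - \frac{1}{11}\right) = 1575 \cdot \frac{5}{11} = \frac{7875}{11}$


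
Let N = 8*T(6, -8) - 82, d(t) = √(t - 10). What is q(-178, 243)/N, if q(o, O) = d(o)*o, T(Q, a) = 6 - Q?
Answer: 178*I*√47/41 ≈ 29.764*I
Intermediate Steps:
d(t) = √(-10 + t)
N = -82 (N = 8*(6 - 1*6) - 82 = 8*(6 - 6) - 82 = 8*0 - 82 = 0 - 82 = -82)
q(o, O) = o*√(-10 + o) (q(o, O) = √(-10 + o)*o = o*√(-10 + o))
q(-178, 243)/N = -178*√(-10 - 178)/(-82) = -356*I*√47*(-1/82) = 178*I*√47/41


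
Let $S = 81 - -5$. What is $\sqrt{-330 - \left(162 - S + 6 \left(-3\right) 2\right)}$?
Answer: $i \sqrt{370} \approx 19.235 i$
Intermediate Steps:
$S = 86$ ($S = 81 + 5 = 86$)
$\sqrt{-330 - \left(162 - S + 6 \left(-3\right) 2\right)} = \sqrt{-330 + \left(\left(-162 - 6 \left(\left(-3\right) 2\right)\right) + 86\right)} = \sqrt{-330 + \left(\left(-162 - -36\right) + 86\right)} = \sqrt{-330 + \left(\left(-162 + 36\right) + 86\right)} = \sqrt{-330 + \left(-126 + 86\right)} = \sqrt{-330 - 40} = \sqrt{-370} = i \sqrt{370}$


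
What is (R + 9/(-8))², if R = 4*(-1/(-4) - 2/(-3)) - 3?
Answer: 121/576 ≈ 0.21007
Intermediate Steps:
R = ⅔ (R = 4*(-1*(-¼) - 2*(-⅓)) - 3 = 4*(¼ + ⅔) - 3 = 4*(11/12) - 3 = 11/3 - 3 = ⅔ ≈ 0.66667)
(R + 9/(-8))² = (⅔ + 9/(-8))² = (⅔ + 9*(-⅛))² = (⅔ - 9/8)² = (-11/24)² = 121/576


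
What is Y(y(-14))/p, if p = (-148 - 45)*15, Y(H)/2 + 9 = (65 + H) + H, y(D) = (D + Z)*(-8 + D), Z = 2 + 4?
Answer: -272/965 ≈ -0.28187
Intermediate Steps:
Z = 6
y(D) = (-8 + D)*(6 + D) (y(D) = (D + 6)*(-8 + D) = (6 + D)*(-8 + D) = (-8 + D)*(6 + D))
Y(H) = 112 + 4*H (Y(H) = -18 + 2*((65 + H) + H) = -18 + 2*(65 + 2*H) = -18 + (130 + 4*H) = 112 + 4*H)
p = -2895 (p = -193*15 = -2895)
Y(y(-14))/p = (112 + 4*(-48 + (-14)² - 2*(-14)))/(-2895) = (112 + 4*(-48 + 196 + 28))*(-1/2895) = (112 + 4*176)*(-1/2895) = (112 + 704)*(-1/2895) = 816*(-1/2895) = -272/965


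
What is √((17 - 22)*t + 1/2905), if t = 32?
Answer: I*√1350241095/2905 ≈ 12.649*I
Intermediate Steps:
√((17 - 22)*t + 1/2905) = √((17 - 22)*32 + 1/2905) = √(-5*32 + 1/2905) = √(-160 + 1/2905) = √(-464799/2905) = I*√1350241095/2905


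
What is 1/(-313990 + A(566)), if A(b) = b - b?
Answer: -1/313990 ≈ -3.1848e-6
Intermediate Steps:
A(b) = 0
1/(-313990 + A(566)) = 1/(-313990 + 0) = 1/(-313990) = -1/313990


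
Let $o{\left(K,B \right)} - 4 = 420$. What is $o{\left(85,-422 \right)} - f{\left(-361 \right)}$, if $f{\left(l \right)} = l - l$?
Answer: $424$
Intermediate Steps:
$o{\left(K,B \right)} = 424$ ($o{\left(K,B \right)} = 4 + 420 = 424$)
$f{\left(l \right)} = 0$
$o{\left(85,-422 \right)} - f{\left(-361 \right)} = 424 - 0 = 424 + 0 = 424$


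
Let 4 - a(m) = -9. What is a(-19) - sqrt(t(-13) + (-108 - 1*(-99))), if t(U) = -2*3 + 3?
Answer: 13 - 2*I*sqrt(3) ≈ 13.0 - 3.4641*I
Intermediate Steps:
t(U) = -3 (t(U) = -6 + 3 = -3)
a(m) = 13 (a(m) = 4 - 1*(-9) = 4 + 9 = 13)
a(-19) - sqrt(t(-13) + (-108 - 1*(-99))) = 13 - sqrt(-3 + (-108 - 1*(-99))) = 13 - sqrt(-3 + (-108 + 99)) = 13 - sqrt(-3 - 9) = 13 - sqrt(-12) = 13 - 2*I*sqrt(3)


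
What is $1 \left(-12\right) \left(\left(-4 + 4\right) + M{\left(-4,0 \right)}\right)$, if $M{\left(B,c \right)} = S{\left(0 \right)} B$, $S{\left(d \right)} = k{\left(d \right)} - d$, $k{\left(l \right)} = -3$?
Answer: $-144$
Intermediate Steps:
$S{\left(d \right)} = -3 - d$
$M{\left(B,c \right)} = - 3 B$ ($M{\left(B,c \right)} = \left(-3 - 0\right) B = \left(-3 + 0\right) B = - 3 B$)
$1 \left(-12\right) \left(\left(-4 + 4\right) + M{\left(-4,0 \right)}\right) = 1 \left(-12\right) \left(\left(-4 + 4\right) - -12\right) = - 12 \left(0 + 12\right) = \left(-12\right) 12 = -144$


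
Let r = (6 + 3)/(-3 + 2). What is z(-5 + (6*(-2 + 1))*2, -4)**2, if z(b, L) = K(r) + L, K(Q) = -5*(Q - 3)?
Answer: 3136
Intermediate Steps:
r = -9 (r = 9/(-1) = 9*(-1) = -9)
K(Q) = 15 - 5*Q (K(Q) = -5*(-3 + Q) = 15 - 5*Q)
z(b, L) = 60 + L (z(b, L) = (15 - 5*(-9)) + L = (15 + 45) + L = 60 + L)
z(-5 + (6*(-2 + 1))*2, -4)**2 = (60 - 4)**2 = 56**2 = 3136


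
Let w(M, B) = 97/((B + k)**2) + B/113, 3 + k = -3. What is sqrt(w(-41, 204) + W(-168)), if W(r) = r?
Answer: I*sqrt(83195137967)/22374 ≈ 12.892*I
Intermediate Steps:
k = -6 (k = -3 - 3 = -6)
w(M, B) = 97/(-6 + B)**2 + B/113 (w(M, B) = 97/((B - 6)**2) + B/113 = 97/((-6 + B)**2) + B*(1/113) = 97/(-6 + B)**2 + B/113)
sqrt(w(-41, 204) + W(-168)) = sqrt((97/(-6 + 204)**2 + (1/113)*204) - 168) = sqrt((97/198**2 + 204/113) - 168) = sqrt((97*(1/39204) + 204/113) - 168) = sqrt((97/39204 + 204/113) - 168) = sqrt(8008577/4430052 - 168) = sqrt(-736240159/4430052) = I*sqrt(83195137967)/22374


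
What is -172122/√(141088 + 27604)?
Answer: -86061*√42173/42173 ≈ -419.07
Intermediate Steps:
-172122/√(141088 + 27604) = -172122*√42173/84346 = -86061*√42173/42173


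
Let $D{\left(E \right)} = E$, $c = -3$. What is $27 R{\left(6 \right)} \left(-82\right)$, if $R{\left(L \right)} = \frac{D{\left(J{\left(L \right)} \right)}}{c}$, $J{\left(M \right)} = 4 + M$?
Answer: $7380$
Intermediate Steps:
$R{\left(L \right)} = - \frac{4}{3} - \frac{L}{3}$ ($R{\left(L \right)} = \frac{4 + L}{-3} = \left(4 + L\right) \left(- \frac{1}{3}\right) = - \frac{4}{3} - \frac{L}{3}$)
$27 R{\left(6 \right)} \left(-82\right) = 27 \left(- \frac{4}{3} - 2\right) \left(-82\right) = 27 \left(- \frac{10}{3}\right) \left(-82\right) = \left(-90\right) \left(-82\right) = 7380$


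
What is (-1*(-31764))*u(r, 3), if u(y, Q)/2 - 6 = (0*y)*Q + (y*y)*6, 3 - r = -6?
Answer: 31255776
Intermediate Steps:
r = 9 (r = 3 - 1*(-6) = 3 + 6 = 9)
u(y, Q) = 12 + 12*y² (u(y, Q) = 12 + 2*((0*y)*Q + (y*y)*6) = 12 + 2*(0*Q + y²*6) = 12 + 2*(0 + 6*y²) = 12 + 2*(6*y²) = 12 + 12*y²)
(-1*(-31764))*u(r, 3) = (-1*(-31764))*(12 + 12*9²) = 31764*(12 + 12*81) = 31764*(12 + 972) = 31764*984 = 31255776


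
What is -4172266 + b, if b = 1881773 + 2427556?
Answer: 137063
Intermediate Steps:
b = 4309329
-4172266 + b = -4172266 + 4309329 = 137063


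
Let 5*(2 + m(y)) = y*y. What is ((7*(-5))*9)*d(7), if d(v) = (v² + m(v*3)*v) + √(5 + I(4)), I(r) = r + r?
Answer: -205506 - 315*√13 ≈ -2.0664e+5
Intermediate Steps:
I(r) = 2*r
m(y) = -2 + y²/5 (m(y) = -2 + (y*y)/5 = -2 + y²/5)
d(v) = √13 + v² + v*(-2 + 9*v²/5) (d(v) = (v² + (-2 + (v*3)²/5)*v) + √(5 + 2*4) = (v² + (-2 + (3*v)²/5)*v) + √(5 + 8) = (v² + (-2 + (9*v²)/5)*v) + √13 = (v² + (-2 + 9*v²/5)*v) + √13 = (v² + v*(-2 + 9*v²/5)) + √13 = √13 + v² + v*(-2 + 9*v²/5))
((7*(-5))*9)*d(7) = ((7*(-5))*9)*(√13 + 7² - 2*7 + (9/5)*7³) = (-35*9)*(√13 + 49 - 14 + (9/5)*343) = -315*(√13 + 49 - 14 + 3087/5) = -315*(3262/5 + √13) = -205506 - 315*√13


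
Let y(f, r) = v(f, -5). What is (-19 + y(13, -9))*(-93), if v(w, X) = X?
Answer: 2232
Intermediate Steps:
y(f, r) = -5
(-19 + y(13, -9))*(-93) = (-19 - 5)*(-93) = -24*(-93) = 2232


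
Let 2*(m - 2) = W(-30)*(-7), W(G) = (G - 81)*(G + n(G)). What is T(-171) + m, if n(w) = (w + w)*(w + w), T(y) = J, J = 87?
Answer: 1387034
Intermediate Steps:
T(y) = 87
n(w) = 4*w² (n(w) = (2*w)*(2*w) = 4*w²)
W(G) = (-81 + G)*(G + 4*G²) (W(G) = (G - 81)*(G + 4*G²) = (-81 + G)*(G + 4*G²))
m = 1386947 (m = 2 + (-30*(-81 - 323*(-30) + 4*(-30)²)*(-7))/2 = 2 + (-30*(-81 + 9690 + 4*900)*(-7))/2 = 2 + (-30*(-81 + 9690 + 3600)*(-7))/2 = 2 + (-30*13209*(-7))/2 = 2 + (-396270*(-7))/2 = 2 + (½)*2773890 = 2 + 1386945 = 1386947)
T(-171) + m = 87 + 1386947 = 1387034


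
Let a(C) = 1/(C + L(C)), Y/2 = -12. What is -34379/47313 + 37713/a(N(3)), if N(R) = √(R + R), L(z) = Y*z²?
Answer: -256941418715/47313 + 37713*√6 ≈ -5.3383e+6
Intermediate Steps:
Y = -24 (Y = 2*(-12) = -24)
L(z) = -24*z²
N(R) = √2*√R (N(R) = √(2*R) = √2*√R)
a(C) = 1/(C - 24*C²)
-34379/47313 + 37713/a(N(3)) = -34379/47313 + 37713/((-1/((√2*√3)*(-1 + 24*(√2*√3))))) = -34379*1/47313 + 37713/((-1/((√6)*(-1 + 24*√6)))) = -34379/47313 + 37713/((-√6/6/(-1 + 24*√6))) = -34379/47313 + 37713/((-√6/(6*(-1 + 24*√6)))) = -34379/47313 + 37713*(-√6*(-1 + 24*√6)) = -34379/47313 - 37713*√6*(-1 + 24*√6)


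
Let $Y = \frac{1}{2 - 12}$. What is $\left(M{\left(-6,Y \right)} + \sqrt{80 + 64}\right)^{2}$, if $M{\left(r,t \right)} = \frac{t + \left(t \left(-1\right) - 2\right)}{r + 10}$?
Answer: $\frac{529}{4} \approx 132.25$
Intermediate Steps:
$Y = - \frac{1}{10}$ ($Y = \frac{1}{-10} = - \frac{1}{10} \approx -0.1$)
$M{\left(r,t \right)} = - \frac{2}{10 + r}$ ($M{\left(r,t \right)} = \frac{t - \left(2 + t\right)}{10 + r} = - \frac{2}{10 + r}$)
$\left(M{\left(-6,Y \right)} + \sqrt{80 + 64}\right)^{2} = \left(- \frac{2}{10 - 6} + \sqrt{80 + 64}\right)^{2} = \left(- \frac{2}{4} + \sqrt{144}\right)^{2} = \left(\left(-2\right) \frac{1}{4} + 12\right)^{2} = \left(- \frac{1}{2} + 12\right)^{2} = \left(\frac{23}{2}\right)^{2} = \frac{529}{4}$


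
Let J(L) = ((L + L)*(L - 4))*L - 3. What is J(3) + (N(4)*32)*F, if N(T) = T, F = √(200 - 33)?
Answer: -21 + 128*√167 ≈ 1633.1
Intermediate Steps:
F = √167 ≈ 12.923
J(L) = -3 + 2*L²*(-4 + L) (J(L) = ((2*L)*(-4 + L))*L - 3 = (2*L*(-4 + L))*L - 3 = 2*L²*(-4 + L) - 3 = -3 + 2*L²*(-4 + L))
J(3) + (N(4)*32)*F = (-3 - 8*3² + 2*3³) + (4*32)*√167 = (-3 - 8*9 + 2*27) + 128*√167 = (-3 - 72 + 54) + 128*√167 = -21 + 128*√167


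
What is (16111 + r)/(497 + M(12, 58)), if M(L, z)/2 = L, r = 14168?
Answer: 30279/521 ≈ 58.117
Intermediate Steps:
M(L, z) = 2*L
(16111 + r)/(497 + M(12, 58)) = (16111 + 14168)/(497 + 2*12) = 30279/(497 + 24) = 30279/521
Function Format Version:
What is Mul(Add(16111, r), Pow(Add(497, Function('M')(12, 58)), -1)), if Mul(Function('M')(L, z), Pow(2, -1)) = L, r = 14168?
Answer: Rational(30279, 521) ≈ 58.117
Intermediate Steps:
Function('M')(L, z) = Mul(2, L)
Mul(Add(16111, r), Pow(Add(497, Function('M')(12, 58)), -1)) = Mul(Add(16111, 14168), Pow(Add(497, Mul(2, 12)), -1)) = Mul(30279, Pow(Add(497, 24), -1)) = Mul(30279, Pow(521, -1)) = Mul(30279, Rational(1, 521)) = Rational(30279, 521)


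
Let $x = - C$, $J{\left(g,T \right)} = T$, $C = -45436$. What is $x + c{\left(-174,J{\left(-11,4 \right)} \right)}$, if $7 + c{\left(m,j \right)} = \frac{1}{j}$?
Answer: $\frac{181717}{4} \approx 45429.0$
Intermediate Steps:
$x = 45436$ ($x = \left(-1\right) \left(-45436\right) = 45436$)
$c{\left(m,j \right)} = -7 + \frac{1}{j}$
$x + c{\left(-174,J{\left(-11,4 \right)} \right)} = 45436 - \left(7 - \frac{1}{4}\right) = 45436 + \left(-7 + \frac{1}{4}\right) = 45436 - \frac{27}{4} = \frac{181717}{4}$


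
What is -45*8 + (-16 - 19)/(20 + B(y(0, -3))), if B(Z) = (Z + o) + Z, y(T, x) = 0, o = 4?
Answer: -8675/24 ≈ -361.46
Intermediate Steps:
B(Z) = 4 + 2*Z (B(Z) = (Z + 4) + Z = (4 + Z) + Z = 4 + 2*Z)
-45*8 + (-16 - 19)/(20 + B(y(0, -3))) = -45*8 + (-16 - 19)/(20 + (4 + 2*0)) = -360 - 35/(20 + (4 + 0)) = -360 - 35/(20 + 4) = -360 - 35/24 = -8675/24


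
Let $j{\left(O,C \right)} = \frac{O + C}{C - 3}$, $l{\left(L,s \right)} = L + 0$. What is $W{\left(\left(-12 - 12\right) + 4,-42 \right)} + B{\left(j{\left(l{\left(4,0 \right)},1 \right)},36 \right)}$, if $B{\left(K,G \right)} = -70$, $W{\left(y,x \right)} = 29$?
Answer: $-41$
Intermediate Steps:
$l{\left(L,s \right)} = L$
$j{\left(O,C \right)} = \frac{C + O}{-3 + C}$
$W{\left(\left(-12 - 12\right) + 4,-42 \right)} + B{\left(j{\left(l{\left(4,0 \right)},1 \right)},36 \right)} = 29 - 70 = -41$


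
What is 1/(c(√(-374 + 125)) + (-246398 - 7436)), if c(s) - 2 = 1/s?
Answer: -63204168/16043240371777 + I*√249/16043240371777 ≈ -3.9396e-6 + 9.8358e-13*I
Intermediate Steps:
c(s) = 2 + 1/s
1/(c(√(-374 + 125)) + (-246398 - 7436)) = 1/((2 + 1/(√(-374 + 125))) + (-246398 - 7436)) = 1/((2 + 1/(√(-249))) - 253834) = 1/((2 + 1/(I*√249)) - 253834) = 1/((2 - I*√249/249) - 253834) = 1/(-253832 - I*√249/249)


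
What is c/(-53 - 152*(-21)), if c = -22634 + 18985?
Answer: -3649/3139 ≈ -1.1625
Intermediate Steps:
c = -3649
c/(-53 - 152*(-21)) = -3649/(-53 - 152*(-21)) = -3649/(-53 + 3192) = -3649/3139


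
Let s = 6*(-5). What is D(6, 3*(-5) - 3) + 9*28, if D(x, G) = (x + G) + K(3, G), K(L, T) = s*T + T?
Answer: 762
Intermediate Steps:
s = -30
K(L, T) = -29*T (K(L, T) = -30*T + T = -29*T)
D(x, G) = x - 28*G (D(x, G) = (x + G) - 29*G = (G + x) - 29*G = x - 28*G)
D(6, 3*(-5) - 3) + 9*28 = (6 - 28*(3*(-5) - 3)) + 9*28 = (6 - 28*(-15 - 3)) + 252 = (6 - 28*(-18)) + 252 = (6 + 504) + 252 = 510 + 252 = 762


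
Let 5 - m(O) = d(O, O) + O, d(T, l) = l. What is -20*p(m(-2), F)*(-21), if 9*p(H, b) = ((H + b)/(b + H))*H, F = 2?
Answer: 420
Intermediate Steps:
m(O) = 5 - 2*O (m(O) = 5 - (O + O) = 5 - 2*O)
p(H, b) = H/9 (p(H, b) = (((H + b)/(b + H))*H)/9 = (((H + b)/(H + b))*H)/9 = (1*H)/9 = H/9)
-20*p(m(-2), F)*(-21) = -20*(5 - 2*(-2))/9*(-21) = -20*(5 + 4)/9*(-21) = -20*9/9*(-21) = -20*1*(-21) = -20*(-21) = 420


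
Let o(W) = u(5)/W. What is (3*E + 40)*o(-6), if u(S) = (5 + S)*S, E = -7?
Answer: -475/3 ≈ -158.33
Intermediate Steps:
u(S) = S*(5 + S)
o(W) = 50/W (o(W) = (5*(5 + 5))/W = (5*10)/W = 50/W)
(3*E + 40)*o(-6) = (3*(-7) + 40)*(50/(-6)) = (-21 + 40)*(50*(-⅙)) = 19*(-25/3) = -475/3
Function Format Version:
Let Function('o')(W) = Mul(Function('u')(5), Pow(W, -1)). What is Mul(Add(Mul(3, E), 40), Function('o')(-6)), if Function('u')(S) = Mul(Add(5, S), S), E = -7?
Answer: Rational(-475, 3) ≈ -158.33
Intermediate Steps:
Function('u')(S) = Mul(S, Add(5, S))
Function('o')(W) = Mul(50, Pow(W, -1)) (Function('o')(W) = Mul(Mul(5, Add(5, 5)), Pow(W, -1)) = Mul(Mul(5, 10), Pow(W, -1)) = Mul(50, Pow(W, -1)))
Mul(Add(Mul(3, E), 40), Function('o')(-6)) = Mul(Add(Mul(3, -7), 40), Mul(50, Pow(-6, -1))) = Mul(Add(-21, 40), Mul(50, Rational(-1, 6))) = Mul(19, Rational(-25, 3)) = Rational(-475, 3)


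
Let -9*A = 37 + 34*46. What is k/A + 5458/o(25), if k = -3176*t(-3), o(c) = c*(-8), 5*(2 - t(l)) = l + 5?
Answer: 204311/160100 ≈ 1.2761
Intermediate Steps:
t(l) = 1 - l/5 (t(l) = 2 - (l + 5)/5 = 2 - (5 + l)/5 = 2 + (-1 - l/5) = 1 - l/5)
o(c) = -8*c
A = -1601/9 (A = -(37 + 34*46)/9 = -(37 + 1564)/9 = -1/9*1601 = -1601/9 ≈ -177.89)
k = -25408/5 (k = -3176*(1 - 1/5*(-3)) = -3176*(1 + 3/5) = -3176*8/5 = -25408/5 ≈ -5081.6)
k/A + 5458/o(25) = -25408/(5*(-1601/9)) + 5458/((-8*25)) = -25408/5*(-9/1601) + 5458/(-200) = 228672/8005 + 5458*(-1/200) = 228672/8005 - 2729/100 = 204311/160100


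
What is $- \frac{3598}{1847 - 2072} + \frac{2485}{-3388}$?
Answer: $\frac{1661557}{108900} \approx 15.258$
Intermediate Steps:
$- \frac{3598}{1847 - 2072} + \frac{2485}{-3388} = - \frac{3598}{1847 - 2072} + 2485 \left(- \frac{1}{3388}\right) = - \frac{3598}{-225} - \frac{355}{484} = \left(-3598\right) \left(- \frac{1}{225}\right) - \frac{355}{484} = \frac{3598}{225} - \frac{355}{484} = \frac{1661557}{108900}$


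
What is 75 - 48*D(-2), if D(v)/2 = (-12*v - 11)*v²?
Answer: -4917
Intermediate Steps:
D(v) = 2*v²*(-11 - 12*v) (D(v) = 2*((-12*v - 11)*v²) = 2*((-11 - 12*v)*v²) = 2*(v²*(-11 - 12*v)) = 2*v²*(-11 - 12*v))
75 - 48*D(-2) = 75 - 48*(-2)²*(-22 - 24*(-2)) = 75 - 192*(-22 + 48) = 75 - 192*26 = 75 - 48*104 = 75 - 4992 = -4917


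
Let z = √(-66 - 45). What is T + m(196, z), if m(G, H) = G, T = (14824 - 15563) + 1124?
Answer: 581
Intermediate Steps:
z = I*√111 (z = √(-111) = I*√111 ≈ 10.536*I)
T = 385 (T = -739 + 1124 = 385)
T + m(196, z) = 385 + 196 = 581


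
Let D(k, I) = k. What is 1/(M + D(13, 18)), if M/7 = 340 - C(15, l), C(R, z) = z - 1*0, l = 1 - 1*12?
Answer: 1/2470 ≈ 0.00040486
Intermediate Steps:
l = -11 (l = 1 - 12 = -11)
C(R, z) = z (C(R, z) = z + 0 = z)
M = 2457 (M = 7*(340 - 1*(-11)) = 7*(340 + 11) = 7*351 = 2457)
1/(M + D(13, 18)) = 1/(2457 + 13) = 1/2470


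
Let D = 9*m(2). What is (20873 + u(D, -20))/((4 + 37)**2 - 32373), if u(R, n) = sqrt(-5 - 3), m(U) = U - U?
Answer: -20873/30692 - I*sqrt(2)/15346 ≈ -0.68008 - 9.2155e-5*I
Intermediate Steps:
m(U) = 0
D = 0 (D = 9*0 = 0)
u(R, n) = 2*I*sqrt(2) (u(R, n) = sqrt(-8) = 2*I*sqrt(2))
(20873 + u(D, -20))/((4 + 37)**2 - 32373) = (20873 + 2*I*sqrt(2))/((4 + 37)**2 - 32373) = (20873 + 2*I*sqrt(2))/(41**2 - 32373) = (20873 + 2*I*sqrt(2))/(1681 - 32373) = (20873 + 2*I*sqrt(2))/(-30692) = (20873 + 2*I*sqrt(2))*(-1/30692) = -20873/30692 - I*sqrt(2)/15346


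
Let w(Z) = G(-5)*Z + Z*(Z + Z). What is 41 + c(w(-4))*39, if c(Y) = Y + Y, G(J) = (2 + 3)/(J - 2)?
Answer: 19319/7 ≈ 2759.9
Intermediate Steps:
G(J) = 5/(-2 + J)
w(Z) = 2*Z² - 5*Z/7 (w(Z) = (5/(-2 - 5))*Z + Z*(Z + Z) = (5/(-7))*Z + Z*(2*Z) = (5*(-⅐))*Z + 2*Z² = -5*Z/7 + 2*Z² = 2*Z² - 5*Z/7)
c(Y) = 2*Y
41 + c(w(-4))*39 = 41 + (2*((⅐)*(-4)*(-5 + 14*(-4))))*39 = 41 + (2*((⅐)*(-4)*(-5 - 56)))*39 = 41 + (2*((⅐)*(-4)*(-61)))*39 = 41 + (2*(244/7))*39 = 41 + (488/7)*39 = 41 + 19032/7 = 19319/7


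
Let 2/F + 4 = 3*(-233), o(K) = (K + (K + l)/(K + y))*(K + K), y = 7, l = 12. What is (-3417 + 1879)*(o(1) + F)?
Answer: -11346595/1406 ≈ -8070.1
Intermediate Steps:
o(K) = 2*K*(K + (12 + K)/(7 + K)) (o(K) = (K + (K + 12)/(K + 7))*(K + K) = (K + (12 + K)/(7 + K))*(2*K) = 2*K*(K + (12 + K)/(7 + K)))
F = -2/703 (F = 2/(-4 + 3*(-233)) = 2/(-4 - 699) = 2/(-703) = 2*(-1/703) = -2/703 ≈ -0.0028450)
(-3417 + 1879)*(o(1) + F) = (-3417 + 1879)*(2*1*(12 + 1² + 8*1)/(7 + 1) - 2/703) = -1538*(2*1*(12 + 1 + 8)/8 - 2/703) = -1538*(2*1*(⅛)*21 - 2/703) = -1538*(21/4 - 2/703) = -1538*14755/2812 = -11346595/1406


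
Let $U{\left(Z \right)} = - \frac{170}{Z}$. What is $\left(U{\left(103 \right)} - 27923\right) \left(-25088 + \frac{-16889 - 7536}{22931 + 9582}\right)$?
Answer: $\frac{2346178551269991}{3348839} \approx 7.0059 \cdot 10^{8}$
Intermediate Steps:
$\left(U{\left(103 \right)} - 27923\right) \left(-25088 + \frac{-16889 - 7536}{22931 + 9582}\right) = \left(- \frac{170}{103} - 27923\right) \left(-25088 + \frac{-16889 - 7536}{22931 + 9582}\right) = \left(\left(-170\right) \frac{1}{103} - 27923\right) \left(-25088 - \frac{24425}{32513}\right) = \left(- \frac{170}{103} - 27923\right) \left(-25088 - \frac{24425}{32513}\right) = - \frac{2876239 \left(-25088 - \frac{24425}{32513}\right)}{103} = \left(- \frac{2876239}{103}\right) \left(- \frac{815710569}{32513}\right) = \frac{2346178551269991}{3348839}$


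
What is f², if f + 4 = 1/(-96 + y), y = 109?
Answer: 2601/169 ≈ 15.391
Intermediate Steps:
f = -51/13 (f = -4 + 1/(-96 + 109) = -4 + 1/13 = -51/13 ≈ -3.9231)
f² = (-51/13)² = 2601/169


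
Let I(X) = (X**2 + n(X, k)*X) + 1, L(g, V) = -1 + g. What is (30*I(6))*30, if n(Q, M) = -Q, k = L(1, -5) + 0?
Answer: 900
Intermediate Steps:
k = 0 (k = (-1 + 1) + 0 = 0 + 0 = 0)
I(X) = 1 (I(X) = (X**2 + (-X)*X) + 1 = (X**2 - X**2) + 1 = 0 + 1 = 1)
(30*I(6))*30 = (30*1)*30 = 30*30 = 900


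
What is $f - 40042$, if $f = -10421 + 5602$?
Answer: $-44861$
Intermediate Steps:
$f = -4819$
$f - 40042 = -4819 - 40042 = -44861$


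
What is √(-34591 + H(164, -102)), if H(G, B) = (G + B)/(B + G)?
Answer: I*√34590 ≈ 185.98*I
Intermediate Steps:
H(G, B) = 1 (H(G, B) = (B + G)/(B + G) = 1)
√(-34591 + H(164, -102)) = √(-34591 + 1) = √(-34590) = I*√34590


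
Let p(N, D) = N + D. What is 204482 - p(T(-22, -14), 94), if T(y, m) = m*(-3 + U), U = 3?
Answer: 204388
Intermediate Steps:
T(y, m) = 0 (T(y, m) = m*(-3 + 3) = m*0 = 0)
p(N, D) = D + N
204482 - p(T(-22, -14), 94) = 204482 - (94 + 0) = 204482 - 1*94 = 204482 - 94 = 204388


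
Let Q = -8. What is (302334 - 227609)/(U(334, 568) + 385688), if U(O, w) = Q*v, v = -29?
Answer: 14945/77184 ≈ 0.19363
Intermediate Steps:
U(O, w) = 232 (U(O, w) = -8*(-29) = 232)
(302334 - 227609)/(U(334, 568) + 385688) = (302334 - 227609)/(232 + 385688) = 74725/385920 = 74725*(1/385920) = 14945/77184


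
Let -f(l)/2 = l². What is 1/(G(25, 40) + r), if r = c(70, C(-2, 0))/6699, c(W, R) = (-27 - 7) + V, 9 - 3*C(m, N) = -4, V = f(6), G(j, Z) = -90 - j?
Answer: -6699/770491 ≈ -0.0086945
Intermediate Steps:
f(l) = -2*l²
V = -72 (V = -2*6² = -2*36 = -72)
C(m, N) = 13/3 (C(m, N) = 3 - ⅓*(-4) = 3 + 4/3 = 13/3)
c(W, R) = -106 (c(W, R) = (-27 - 7) - 72 = -34 - 72 = -106)
r = -106/6699 ≈ -0.015823
1/(G(25, 40) + r) = 1/((-90 - 1*25) - 106/6699) = 1/((-90 - 25) - 106/6699) = 1/(-115 - 106/6699) = 1/(-770491/6699) = -6699/770491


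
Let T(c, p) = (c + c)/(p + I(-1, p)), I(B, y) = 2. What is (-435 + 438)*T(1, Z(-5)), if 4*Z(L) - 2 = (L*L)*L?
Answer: -24/115 ≈ -0.20870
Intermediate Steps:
Z(L) = 1/2 + L**3/4 (Z(L) = 1/2 + ((L*L)*L)/4 = 1/2 + (L**2*L)/4 = 1/2 + L**3/4)
T(c, p) = 2*c/(2 + p) (T(c, p) = (c + c)/(p + 2) = (2*c)/(2 + p) = 2*c/(2 + p))
(-435 + 438)*T(1, Z(-5)) = (-435 + 438)*(2*1/(2 + (1/2 + (1/4)*(-5)**3))) = 3*(2*1/(2 + (1/2 + (1/4)*(-125)))) = 3*(2*1/(2 + (1/2 - 125/4))) = 3*(2*1/(2 - 123/4)) = 3*(2*1/(-115/4)) = 3*(2*1*(-4/115)) = 3*(-8/115) = -24/115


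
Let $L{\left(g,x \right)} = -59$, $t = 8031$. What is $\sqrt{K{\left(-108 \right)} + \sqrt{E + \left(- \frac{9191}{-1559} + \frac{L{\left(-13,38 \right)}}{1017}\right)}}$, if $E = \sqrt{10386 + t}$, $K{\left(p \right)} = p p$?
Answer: $\frac{\sqrt{3257910412859664 + 528501 \sqrt{176167} \sqrt{9255266 + 1585503 \sqrt{18417}}}}{528501} \approx 108.06$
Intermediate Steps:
$K{\left(p \right)} = p^{2}$
$E = \sqrt{18417}$ ($E = \sqrt{10386 + 8031} = \sqrt{18417} \approx 135.71$)
$\sqrt{K{\left(-108 \right)} + \sqrt{E + \left(- \frac{9191}{-1559} + \frac{L{\left(-13,38 \right)}}{1017}\right)}} = \sqrt{\left(-108\right)^{2} + \sqrt{\sqrt{18417} - \left(- \frac{9191}{1559} + \frac{59}{1017}\right)}} = \sqrt{11664 + \sqrt{\sqrt{18417} - - \frac{9255266}{1585503}}} = \sqrt{11664 + \sqrt{\sqrt{18417} + \left(\frac{9191}{1559} - \frac{59}{1017}\right)}} = \sqrt{11664 + \sqrt{\sqrt{18417} + \frac{9255266}{1585503}}} = \sqrt{11664 + \sqrt{\frac{9255266}{1585503} + \sqrt{18417}}}$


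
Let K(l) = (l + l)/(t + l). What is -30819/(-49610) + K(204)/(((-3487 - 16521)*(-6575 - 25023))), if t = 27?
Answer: 103955153311/167338821265 ≈ 0.62123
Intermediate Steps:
K(l) = 2*l/(27 + l) (K(l) = (l + l)/(27 + l) = (2*l)/(27 + l) = 2*l/(27 + l))
-30819/(-49610) + K(204)/(((-3487 - 16521)*(-6575 - 25023))) = -30819/(-49610) + (2*204/(27 + 204))/(((-3487 - 16521)*(-6575 - 25023))) = -30819*(-1/49610) + (2*204/231)/((-20008*(-31598))) = 30819/49610 + (2*204*(1/231))/632212784 = 30819/49610 + (136/77)*(1/632212784) = 30819/49610 + 17/6085048046 = 103955153311/167338821265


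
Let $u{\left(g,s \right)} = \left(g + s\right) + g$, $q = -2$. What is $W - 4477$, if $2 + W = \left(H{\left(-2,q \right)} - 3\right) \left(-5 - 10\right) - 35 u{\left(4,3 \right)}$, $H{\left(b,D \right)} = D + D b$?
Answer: $-4849$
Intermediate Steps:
$u{\left(g,s \right)} = s + 2 g$
$W = -372$ ($W = -2 + \left(\left(- 2 \left(1 - 2\right) - 3\right) \left(-5 - 10\right) - 35 \left(3 + 2 \cdot 4\right)\right) = -2 + \left(\left(\left(-2\right) \left(-1\right) - 3\right) \left(-15\right) - 35 \left(3 + 8\right)\right) = -2 - \left(385 - \left(2 - 3\right) \left(-15\right)\right) = -2 - 370 = -372$)
$W - 4477 = -372 - 4477 = -4849$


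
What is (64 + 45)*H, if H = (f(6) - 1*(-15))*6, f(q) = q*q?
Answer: 33354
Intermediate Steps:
f(q) = q²
H = 306 (H = (6² - 1*(-15))*6 = (36 + 15)*6 = 51*6 = 306)
(64 + 45)*H = (64 + 45)*306 = 109*306 = 33354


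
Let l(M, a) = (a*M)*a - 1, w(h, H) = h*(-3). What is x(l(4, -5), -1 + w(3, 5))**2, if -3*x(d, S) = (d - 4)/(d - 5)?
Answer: 9025/79524 ≈ 0.11349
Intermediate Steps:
w(h, H) = -3*h
l(M, a) = -1 + M*a**2 (l(M, a) = (M*a)*a - 1 = M*a**2 - 1 = -1 + M*a**2)
x(d, S) = -(-4 + d)/(3*(-5 + d)) (x(d, S) = -(d - 4)/(3*(d - 5)) = -(-4 + d)/(3*(-5 + d)))
x(l(4, -5), -1 + w(3, 5))**2 = ((4 - (-1 + 4*(-5)**2))/(3*(-5 + (-1 + 4*(-5)**2))))**2 = ((4 - (-1 + 4*25))/(3*(-5 + (-1 + 4*25))))**2 = ((4 - (-1 + 100))/(3*(-5 + (-1 + 100))))**2 = ((4 - 1*99)/(3*(-5 + 99)))**2 = ((1/3)*(4 - 99)/94)**2 = ((1/3)*(1/94)*(-95))**2 = (-95/282)**2 = 9025/79524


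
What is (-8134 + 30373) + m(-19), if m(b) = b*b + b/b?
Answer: 22601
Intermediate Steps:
m(b) = 1 + b² (m(b) = b² + 1 = 1 + b²)
(-8134 + 30373) + m(-19) = (-8134 + 30373) + (1 + (-19)²) = 22239 + (1 + 361) = 22239 + 362 = 22601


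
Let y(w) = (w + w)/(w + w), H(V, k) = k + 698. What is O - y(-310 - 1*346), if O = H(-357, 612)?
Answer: 1309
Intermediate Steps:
H(V, k) = 698 + k
O = 1310 (O = 698 + 612 = 1310)
y(w) = 1 (y(w) = (2*w)/((2*w)) = (2*w)*(1/(2*w)) = 1)
O - y(-310 - 1*346) = 1310 - 1*1 = 1310 - 1 = 1309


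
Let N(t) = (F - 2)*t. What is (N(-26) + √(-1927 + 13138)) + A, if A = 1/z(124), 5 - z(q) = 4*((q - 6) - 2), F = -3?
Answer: 59669/459 + √11211 ≈ 235.88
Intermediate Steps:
N(t) = -5*t (N(t) = (-3 - 2)*t = -5*t)
z(q) = 37 - 4*q (z(q) = 5 - 4*((q - 6) - 2) = 5 - 4*((-6 + q) - 2) = 5 - 4*(-8 + q) = 5 - (-32 + 4*q) = 5 + (32 - 4*q) = 37 - 4*q)
A = -1/459 (A = 1/(37 - 4*124) = 1/(37 - 496) = 1/(-459) = -1/459 ≈ -0.0021787)
(N(-26) + √(-1927 + 13138)) + A = (-5*(-26) + √(-1927 + 13138)) - 1/459 = (130 + √11211) - 1/459 = 59669/459 + √11211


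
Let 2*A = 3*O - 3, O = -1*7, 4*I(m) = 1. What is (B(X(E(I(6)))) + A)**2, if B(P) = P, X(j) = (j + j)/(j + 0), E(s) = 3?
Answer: 100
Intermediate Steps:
I(m) = 1/4 (I(m) = (1/4)*1 = 1/4)
O = -7
X(j) = 2 (X(j) = (2*j)/j = 2)
A = -12 (A = (3*(-7) - 3)/2 = (-21 - 3)/2 = (1/2)*(-24) = -12)
(B(X(E(I(6)))) + A)**2 = (2 - 12)**2 = (-10)**2 = 100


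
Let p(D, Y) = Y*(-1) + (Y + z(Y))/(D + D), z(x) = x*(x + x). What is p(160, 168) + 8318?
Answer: 333077/40 ≈ 8326.9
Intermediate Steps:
z(x) = 2*x² (z(x) = x*(2*x) = 2*x²)
p(D, Y) = -Y + (Y + 2*Y²)/(2*D) (p(D, Y) = Y*(-1) + (Y + 2*Y²)/(D + D) = -Y + (Y + 2*Y²)/((2*D)) = -Y + (Y + 2*Y²)*(1/(2*D)) = -Y + (Y + 2*Y²)/(2*D))
p(160, 168) + 8318 = (-1*168 + 168²/160 + (½)*168/160) + 8318 = (-168 + (1/160)*28224 + (½)*168*(1/160)) + 8318 = (-168 + 882/5 + 21/40) + 8318 = 357/40 + 8318 = 333077/40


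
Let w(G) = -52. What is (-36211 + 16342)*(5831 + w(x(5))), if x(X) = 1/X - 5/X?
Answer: -114822951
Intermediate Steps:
x(X) = -4/X (x(X) = 1/X - 5/X = -4/X)
(-36211 + 16342)*(5831 + w(x(5))) = (-36211 + 16342)*(5831 - 52) = -19869*5779 = -114822951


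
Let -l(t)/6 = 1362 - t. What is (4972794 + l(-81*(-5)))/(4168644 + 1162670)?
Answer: 2483526/2665657 ≈ 0.93167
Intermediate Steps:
l(t) = -8172 + 6*t (l(t) = -6*(1362 - t) = -8172 + 6*t)
(4972794 + l(-81*(-5)))/(4168644 + 1162670) = (4972794 + (-8172 + 6*(-81*(-5))))/(4168644 + 1162670) = (4972794 + (-8172 + 6*405))/5331314 = (4972794 + (-8172 + 2430))*(1/5331314) = (4972794 - 5742)*(1/5331314) = 4967052*(1/5331314) = 2483526/2665657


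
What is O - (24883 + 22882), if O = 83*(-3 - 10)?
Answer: -48844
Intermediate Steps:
O = -1079 (O = 83*(-13) = -1079)
O - (24883 + 22882) = -1079 - (24883 + 22882) = -1079 - 1*47765 = -1079 - 47765 = -48844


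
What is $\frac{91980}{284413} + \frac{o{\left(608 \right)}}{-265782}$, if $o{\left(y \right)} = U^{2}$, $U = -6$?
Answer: $\frac{4072731582}{12598642661} \approx 0.32327$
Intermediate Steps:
$o{\left(y \right)} = 36$ ($o{\left(y \right)} = \left(-6\right)^{2} = 36$)
$\frac{91980}{284413} + \frac{o{\left(608 \right)}}{-265782} = \frac{91980}{284413} + \frac{36}{-265782} = 91980 \cdot \frac{1}{284413} + 36 \left(- \frac{1}{265782}\right) = \frac{91980}{284413} - \frac{6}{44297} = \frac{4072731582}{12598642661}$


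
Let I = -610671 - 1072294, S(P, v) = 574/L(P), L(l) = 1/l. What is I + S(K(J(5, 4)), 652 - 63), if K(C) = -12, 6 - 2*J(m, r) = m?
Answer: -1689853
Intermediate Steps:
J(m, r) = 3 - m/2
S(P, v) = 574*P (S(P, v) = 574/(1/P) = 574*P)
I = -1682965
I + S(K(J(5, 4)), 652 - 63) = -1682965 + 574*(-12) = -1682965 - 6888 = -1689853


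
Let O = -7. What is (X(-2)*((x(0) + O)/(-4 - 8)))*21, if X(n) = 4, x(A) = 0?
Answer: 49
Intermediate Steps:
(X(-2)*((x(0) + O)/(-4 - 8)))*21 = (4*((0 - 7)/(-4 - 8)))*21 = (4*(-7/(-12)))*21 = (4*(-7*(-1/12)))*21 = (4*(7/12))*21 = (7/3)*21 = 49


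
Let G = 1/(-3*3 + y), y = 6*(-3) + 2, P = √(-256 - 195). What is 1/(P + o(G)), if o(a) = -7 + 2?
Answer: -5/476 - I*√451/476 ≈ -0.010504 - 0.044615*I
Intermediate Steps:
P = I*√451 (P = √(-451) = I*√451 ≈ 21.237*I)
y = -16 (y = -18 + 2 = -16)
G = -1/25 (G = 1/(-3*3 - 16) = 1/(-9 - 16) = 1/(-25) = -1/25 ≈ -0.040000)
o(a) = -5
1/(P + o(G)) = 1/(I*√451 - 5) = 1/(-5 + I*√451)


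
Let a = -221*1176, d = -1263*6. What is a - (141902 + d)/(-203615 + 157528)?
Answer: -11977692628/46087 ≈ -2.5989e+5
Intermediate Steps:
d = -7578
a = -259896
a - (141902 + d)/(-203615 + 157528) = -259896 - (141902 - 7578)/(-203615 + 157528) = -259896 - 134324/(-46087) = -259896 - 134324*(-1)/46087 = -259896 - 1*(-134324/46087) = -259896 + 134324/46087 = -11977692628/46087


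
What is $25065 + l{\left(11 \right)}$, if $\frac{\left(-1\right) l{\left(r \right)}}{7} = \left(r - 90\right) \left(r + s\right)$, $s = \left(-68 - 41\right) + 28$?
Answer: $-13645$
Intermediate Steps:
$s = -81$ ($s = -109 + 28 = -81$)
$l{\left(r \right)} = - 7 \left(-90 + r\right) \left(-81 + r\right)$ ($l{\left(r \right)} = - 7 \left(r - 90\right) \left(r - 81\right) = - 7 \left(-90 + r\right) \left(-81 + r\right)$)
$25065 + l{\left(11 \right)} = 25065 - \left(37863 + 847\right) = 25065 - 38710 = -13645$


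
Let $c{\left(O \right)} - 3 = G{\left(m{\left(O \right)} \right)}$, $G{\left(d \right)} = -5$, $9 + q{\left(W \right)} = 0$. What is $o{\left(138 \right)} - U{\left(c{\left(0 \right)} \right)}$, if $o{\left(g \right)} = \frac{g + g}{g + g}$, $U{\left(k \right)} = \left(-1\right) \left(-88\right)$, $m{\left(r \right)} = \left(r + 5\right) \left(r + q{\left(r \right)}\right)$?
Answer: $-87$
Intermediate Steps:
$q{\left(W \right)} = -9$ ($q{\left(W \right)} = -9 + 0 = -9$)
$m{\left(r \right)} = \left(-9 + r\right) \left(5 + r\right)$ ($m{\left(r \right)} = \left(r + 5\right) \left(r - 9\right) = \left(5 + r\right) \left(-9 + r\right) = \left(-9 + r\right) \left(5 + r\right)$)
$c{\left(O \right)} = -2$ ($c{\left(O \right)} = 3 - 5 = -2$)
$U{\left(k \right)} = 88$
$o{\left(g \right)} = 1$ ($o{\left(g \right)} = \frac{2 g}{2 g} = 2 g \frac{1}{2 g} = 1$)
$o{\left(138 \right)} - U{\left(c{\left(0 \right)} \right)} = 1 - 88 = -87$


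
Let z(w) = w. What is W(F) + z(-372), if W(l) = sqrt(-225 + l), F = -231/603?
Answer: -372 + I*sqrt(9105702)/201 ≈ -372.0 + 15.013*I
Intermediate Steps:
F = -77/201 (F = -231*1/603 = -77/201 ≈ -0.38308)
W(F) + z(-372) = sqrt(-225 - 77/201) - 372 = sqrt(-45302/201) - 372 = I*sqrt(9105702)/201 - 372 = -372 + I*sqrt(9105702)/201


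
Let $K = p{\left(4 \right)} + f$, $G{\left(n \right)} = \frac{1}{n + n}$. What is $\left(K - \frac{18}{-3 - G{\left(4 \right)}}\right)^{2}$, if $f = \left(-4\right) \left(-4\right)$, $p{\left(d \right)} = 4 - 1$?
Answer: $\frac{383161}{625} \approx 613.06$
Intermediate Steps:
$p{\left(d \right)} = 3$
$G{\left(n \right)} = \frac{1}{2 n}$
$f = 16$
$K = 19$ ($K = 3 + 16 = 19$)
$\left(K - \frac{18}{-3 - G{\left(4 \right)}}\right)^{2} = \left(19 - \frac{18}{-3 - \frac{1}{2 \cdot 4}}\right)^{2} = \left(19 - \frac{18}{-3 - \frac{1}{2} \cdot \frac{1}{4}}\right)^{2} = \left(19 - \frac{18}{-3 - \frac{1}{8}}\right)^{2} = \left(19 - \frac{18}{- \frac{25}{8}}\right)^{2} = \left(19 - - \frac{144}{25}\right)^{2} = \left(19 + \frac{144}{25}\right)^{2} = \left(\frac{619}{25}\right)^{2} = \frac{383161}{625}$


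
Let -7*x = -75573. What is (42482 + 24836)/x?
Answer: 471226/75573 ≈ 6.2354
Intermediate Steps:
x = 75573/7 (x = -⅐*(-75573) = 75573/7 ≈ 10796.)
(42482 + 24836)/x = (42482 + 24836)/(75573/7) = 67318*(7/75573) = 471226/75573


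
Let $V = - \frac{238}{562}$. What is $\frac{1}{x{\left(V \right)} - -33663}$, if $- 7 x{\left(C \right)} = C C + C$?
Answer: $\frac{78961}{2658066897} \approx 2.9706 \cdot 10^{-5}$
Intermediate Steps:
$V = - \frac{119}{281}$ ($V = \left(-238\right) \frac{1}{562} = - \frac{119}{281} \approx -0.42349$)
$x{\left(C \right)} = - \frac{C}{7} - \frac{C^{2}}{7}$ ($x{\left(C \right)} = - \frac{C C + C}{7} = - \frac{C^{2} + C}{7} = - \frac{C + C^{2}}{7} = - \frac{C}{7} - \frac{C^{2}}{7}$)
$\frac{1}{x{\left(V \right)} - -33663} = \frac{1}{\left(- \frac{1}{7}\right) \left(- \frac{119}{281}\right) \left(1 - \frac{119}{281}\right) - -33663} = \frac{1}{\left(- \frac{1}{7}\right) \left(- \frac{119}{281}\right) \frac{162}{281} + 33663} = \frac{1}{\frac{2754}{78961} + 33663} = \frac{1}{\frac{2658066897}{78961}} = \frac{78961}{2658066897}$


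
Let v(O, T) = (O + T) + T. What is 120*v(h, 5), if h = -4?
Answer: 720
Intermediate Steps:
v(O, T) = O + 2*T
120*v(h, 5) = 120*(-4 + 2*5) = 120*(-4 + 10) = 120*6 = 720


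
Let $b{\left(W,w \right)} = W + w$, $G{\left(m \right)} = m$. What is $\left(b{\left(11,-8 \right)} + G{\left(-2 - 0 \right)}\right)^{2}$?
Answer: $1$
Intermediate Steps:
$\left(b{\left(11,-8 \right)} + G{\left(-2 - 0 \right)}\right)^{2} = \left(\left(11 - 8\right) - 2\right)^{2} = \left(3 + \left(-2 + 0\right)\right)^{2} = \left(3 - 2\right)^{2} = 1^{2} = 1$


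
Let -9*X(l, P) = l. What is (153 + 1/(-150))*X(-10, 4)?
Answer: 22949/135 ≈ 169.99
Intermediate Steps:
X(l, P) = -l/9
(153 + 1/(-150))*X(-10, 4) = (153 + 1/(-150))*(-⅑*(-10)) = (153 - 1/150)*(10/9) = (22949/150)*(10/9) = 22949/135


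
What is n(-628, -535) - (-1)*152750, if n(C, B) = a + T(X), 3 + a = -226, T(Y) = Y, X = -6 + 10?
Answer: 152525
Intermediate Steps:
X = 4
a = -229 (a = -3 - 226 = -229)
n(C, B) = -225 (n(C, B) = -229 + 4 = -225)
n(-628, -535) - (-1)*152750 = -225 - (-1)*152750 = -225 - 1*(-152750) = -225 + 152750 = 152525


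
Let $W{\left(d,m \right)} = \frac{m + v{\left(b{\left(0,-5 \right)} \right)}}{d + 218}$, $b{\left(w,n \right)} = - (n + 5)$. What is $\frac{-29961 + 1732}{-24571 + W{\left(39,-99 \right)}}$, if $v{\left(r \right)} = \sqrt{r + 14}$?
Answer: $\frac{22906639723819}{19938640001851} + \frac{7254853 \sqrt{14}}{39877280003702} \approx 1.1489$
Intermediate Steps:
$b{\left(w,n \right)} = -5 - n$ ($b{\left(w,n \right)} = - (5 + n) = -5 - n$)
$v{\left(r \right)} = \sqrt{14 + r}$
$W{\left(d,m \right)} = \frac{m + \sqrt{14}}{218 + d}$ ($W{\left(d,m \right)} = \frac{m + \sqrt{14 - 0}}{d + 218} = \frac{m + \sqrt{14 + \left(-5 + 5\right)}}{218 + d} = \frac{m + \sqrt{14 + 0}}{218 + d} = \frac{m + \sqrt{14}}{218 + d}$)
$\frac{-29961 + 1732}{-24571 + W{\left(39,-99 \right)}} = \frac{-29961 + 1732}{-24571 + \frac{-99 + \sqrt{14}}{218 + 39}} = - \frac{28229}{-24571 + \frac{-99 + \sqrt{14}}{257}} = - \frac{28229}{-24571 - \left(\frac{99}{257} - \frac{\sqrt{14}}{257}\right)} = - \frac{28229}{- \frac{6314846}{257} + \frac{\sqrt{14}}{257}}$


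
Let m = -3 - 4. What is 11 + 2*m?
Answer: -3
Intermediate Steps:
m = -7
11 + 2*m = 11 + 2*(-7) = 11 - 14 = -3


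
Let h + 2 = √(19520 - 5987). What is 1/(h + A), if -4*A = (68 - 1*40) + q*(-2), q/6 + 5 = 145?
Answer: 137/51796 - √13533/155388 ≈ 0.0018963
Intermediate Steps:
q = 840 (q = -30 + 6*145 = -30 + 870 = 840)
h = -2 + √13533 (h = -2 + √(19520 - 5987) = -2 + √13533 ≈ 114.33)
A = 413 (A = -((68 - 1*40) + 840*(-2))/4 = -((68 - 40) - 1680)/4 = -(28 - 1680)/4 = -¼*(-1652) = 413)
1/(h + A) = 1/((-2 + √13533) + 413) = 1/(411 + √13533)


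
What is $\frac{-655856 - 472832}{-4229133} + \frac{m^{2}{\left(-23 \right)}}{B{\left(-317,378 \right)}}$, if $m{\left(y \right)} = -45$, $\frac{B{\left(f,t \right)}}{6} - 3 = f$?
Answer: $- \frac{2145848711}{2655895524} \approx -0.80796$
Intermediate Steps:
$B{\left(f,t \right)} = 18 + 6 f$
$\frac{-655856 - 472832}{-4229133} + \frac{m^{2}{\left(-23 \right)}}{B{\left(-317,378 \right)}} = \frac{-655856 - 472832}{-4229133} + \frac{\left(-45\right)^{2}}{18 + 6 \left(-317\right)} = \left(-655856 - 472832\right) \left(- \frac{1}{4229133}\right) + \frac{2025}{18 - 1902} = \left(-1128688\right) \left(- \frac{1}{4229133}\right) + \frac{2025}{-1884} = \frac{1128688}{4229133} + 2025 \left(- \frac{1}{1884}\right) = \frac{1128688}{4229133} - \frac{675}{628} = - \frac{2145848711}{2655895524}$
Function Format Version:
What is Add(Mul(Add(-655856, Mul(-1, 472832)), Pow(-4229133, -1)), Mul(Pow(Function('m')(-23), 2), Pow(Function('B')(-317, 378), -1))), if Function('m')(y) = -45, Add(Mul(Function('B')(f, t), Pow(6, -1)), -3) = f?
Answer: Rational(-2145848711, 2655895524) ≈ -0.80796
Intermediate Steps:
Function('B')(f, t) = Add(18, Mul(6, f))
Add(Mul(Add(-655856, Mul(-1, 472832)), Pow(-4229133, -1)), Mul(Pow(Function('m')(-23), 2), Pow(Function('B')(-317, 378), -1))) = Add(Mul(Add(-655856, Mul(-1, 472832)), Pow(-4229133, -1)), Mul(Pow(-45, 2), Pow(Add(18, Mul(6, -317)), -1))) = Add(Mul(Add(-655856, -472832), Rational(-1, 4229133)), Mul(2025, Pow(Add(18, -1902), -1))) = Add(Mul(-1128688, Rational(-1, 4229133)), Mul(2025, Pow(-1884, -1))) = Add(Rational(1128688, 4229133), Mul(2025, Rational(-1, 1884))) = Add(Rational(1128688, 4229133), Rational(-675, 628)) = Rational(-2145848711, 2655895524)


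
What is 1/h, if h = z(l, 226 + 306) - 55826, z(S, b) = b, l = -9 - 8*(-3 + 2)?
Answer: -1/55294 ≈ -1.8085e-5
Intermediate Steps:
l = -1 (l = -9 - 8*(-1) = -9 + 8 = -1)
h = -55294 (h = (226 + 306) - 55826 = 532 - 55826 = -55294)
1/h = 1/(-55294) = -1/55294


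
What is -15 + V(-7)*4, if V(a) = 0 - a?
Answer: 13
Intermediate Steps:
V(a) = -a
-15 + V(-7)*4 = -15 - 1*(-7)*4 = -15 + 7*4 = -15 + 28 = 13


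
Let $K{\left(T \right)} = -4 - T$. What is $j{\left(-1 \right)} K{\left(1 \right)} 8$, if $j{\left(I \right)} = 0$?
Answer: $0$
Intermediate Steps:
$j{\left(-1 \right)} K{\left(1 \right)} 8 = 0 \left(-4 - 1\right) 8 = 0 \left(-5\right) 8 = 0 \cdot 8 = 0$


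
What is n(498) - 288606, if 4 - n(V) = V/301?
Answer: -86869700/301 ≈ -2.8860e+5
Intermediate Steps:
n(V) = 4 - V/301
n(498) - 288606 = (4 - 1/301*498) - 288606 = (4 - 498/301) - 288606 = 706/301 - 288606 = -86869700/301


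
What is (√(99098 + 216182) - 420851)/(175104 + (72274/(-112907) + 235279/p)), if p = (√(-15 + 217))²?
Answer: -9598438819114/4020184446961 + 91228856*√19705/4020184446961 ≈ -2.3844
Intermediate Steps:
p = 202 (p = (√202)² = 202)
(√(99098 + 216182) - 420851)/(175104 + (72274/(-112907) + 235279/p)) = (√(99098 + 216182) - 420851)/(175104 + (72274/(-112907) + 235279/202)) = (√315280 - 420851)/(175104 + (72274*(-1/112907) + 235279*(1/202))) = (4*√19705 - 420851)/(175104 + (-72274/112907 + 235279/202)) = (-420851 + 4*√19705)/(175104 + 26550046705/22807214) = (-420851 + 4*√19705)/(4020184446961/22807214) = (-420851 + 4*√19705)*(22807214/4020184446961) = -9598438819114/4020184446961 + 91228856*√19705/4020184446961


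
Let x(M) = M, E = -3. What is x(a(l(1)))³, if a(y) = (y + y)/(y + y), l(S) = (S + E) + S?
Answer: 1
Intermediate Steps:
l(S) = -3 + 2*S (l(S) = (S - 3) + S = (-3 + S) + S = -3 + 2*S)
a(y) = 1 (a(y) = (2*y)/((2*y)) = (2*y)*(1/(2*y)) = 1)
x(a(l(1)))³ = 1³ = 1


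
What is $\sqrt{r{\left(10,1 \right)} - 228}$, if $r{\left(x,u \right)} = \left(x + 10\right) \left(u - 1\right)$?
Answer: $2 i \sqrt{57} \approx 15.1 i$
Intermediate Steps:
$r{\left(x,u \right)} = \left(-1 + u\right) \left(10 + x\right)$ ($r{\left(x,u \right)} = \left(10 + x\right) \left(-1 + u\right) = \left(-1 + u\right) \left(10 + x\right)$)
$\sqrt{r{\left(10,1 \right)} - 228} = \sqrt{\left(-10 - 10 + 10 \cdot 1 + 1 \cdot 10\right) - 228} = \sqrt{\left(-10 - 10 + 10 + 10\right) - 228} = \sqrt{0 - 228} = \sqrt{-228} = 2 i \sqrt{57}$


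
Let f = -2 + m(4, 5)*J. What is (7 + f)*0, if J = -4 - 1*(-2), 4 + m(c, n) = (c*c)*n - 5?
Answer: 0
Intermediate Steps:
m(c, n) = -9 + n*c² (m(c, n) = -4 + ((c*c)*n - 5) = -4 + (c²*n - 5) = -4 + (n*c² - 5) = -4 + (-5 + n*c²) = -9 + n*c²)
J = -2 (J = -4 + 2 = -2)
f = -144 (f = -2 + (-9 + 5*4²)*(-2) = -2 + (-9 + 5*16)*(-2) = -2 + (-9 + 80)*(-2) = -2 + 71*(-2) = -2 - 142 = -144)
(7 + f)*0 = (7 - 144)*0 = -137*0 = 0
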